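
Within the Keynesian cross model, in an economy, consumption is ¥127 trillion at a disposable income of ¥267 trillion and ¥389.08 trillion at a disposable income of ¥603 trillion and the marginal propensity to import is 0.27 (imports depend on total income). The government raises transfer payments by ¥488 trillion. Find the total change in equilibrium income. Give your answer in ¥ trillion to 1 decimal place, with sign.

+¥776.8 trillion

MPC = ΔC/ΔYd = (389.08 − 127)/(603 − 267) = 262.08/336 = 0.78.
The transfer change shifts disposable income by +¥488 trillion, so first-round consumption changes by c·ΔTR = 0.78 × (+¥488 trillion) = +¥380.64 trillion.
Expenditure multiplier = 1/(1 − c + m) = 1/(1 − 0.78 + 0.27) = 1/0.49 ≈ 2.041.
The transfer multiplier is c × k ≈ 1.592, so ΔY = k × (c·ΔTR) = (+¥380.64 trillion) / 0.49 ≈ +¥776.8 trillion.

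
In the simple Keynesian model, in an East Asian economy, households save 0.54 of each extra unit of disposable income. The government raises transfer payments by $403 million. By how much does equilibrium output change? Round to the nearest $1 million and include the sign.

+$343 million

MPC = 1 − MPS = 1 − 0.54 = 0.46.
The transfer change shifts disposable income by +$403 million, so first-round consumption changes by c·ΔTR = 0.46 × (+$403 million) = +$185.38 million.
Expenditure multiplier = 1/(1 − MPC) = 1/(1 − 0.46) = 1/0.54 ≈ 1.852.
The transfer multiplier is c × k ≈ 0.852, so ΔY = k × (c·ΔTR) = (+$185.38 million) / 0.54 ≈ +$343 million.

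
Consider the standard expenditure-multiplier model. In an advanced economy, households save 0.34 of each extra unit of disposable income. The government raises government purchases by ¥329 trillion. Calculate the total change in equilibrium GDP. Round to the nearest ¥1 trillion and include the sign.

MPC = 1 − MPS = 1 − 0.34 = 0.66.
Expenditure multiplier = 1/(1 − MPC) = 1/(1 − 0.66) = 1/0.34 ≈ 2.941.
ΔY = k × ΔG = (+¥329 trillion) / 0.34 ≈ +¥968 trillion.

+¥968 trillion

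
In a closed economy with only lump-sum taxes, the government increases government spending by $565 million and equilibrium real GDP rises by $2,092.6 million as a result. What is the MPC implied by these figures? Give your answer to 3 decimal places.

0.730

Implied spending multiplier k = ΔY/ΔG = 2,092.6/565 ≈ 3.7037.
Since k = 1/(1 − MPC), MPC = 1 − 1/k = 1 − ΔG/ΔY = 1 − 565/2,092.6 ≈ 0.730.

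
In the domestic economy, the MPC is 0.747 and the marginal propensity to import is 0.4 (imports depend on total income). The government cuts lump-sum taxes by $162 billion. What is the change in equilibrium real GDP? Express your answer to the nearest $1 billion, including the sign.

+$185 billion

A lump-sum tax change of −$162 billion shifts disposable income by +$162 billion; first-round consumption changes by −c × ΔT = −0.747 × (−$162 billion) = +$121.014 billion.
Expenditure multiplier = 1/(1 − c + m) = 1/(1 − 0.747 + 0.4) = 1/0.653 ≈ 1.531.
The tax multiplier is −c × k ≈ −1.144, so ΔY = k × (−c·ΔT) = (+$121.014 billion) / 0.653 ≈ +$185 billion.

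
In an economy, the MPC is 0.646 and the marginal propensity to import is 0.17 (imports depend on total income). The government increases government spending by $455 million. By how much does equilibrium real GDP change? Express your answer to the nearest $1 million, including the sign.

Spending multiplier = 1/(1 − c + m) = 1/(1 − 0.646 + 0.17) = 1/0.524 ≈ 1.908.
ΔY = k × ΔG = (+$455 million) / 0.524 ≈ +$868 million.

+$868 million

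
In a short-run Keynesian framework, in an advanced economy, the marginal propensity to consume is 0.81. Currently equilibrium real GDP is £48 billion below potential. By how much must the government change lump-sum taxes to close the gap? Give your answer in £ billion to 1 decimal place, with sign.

−£11.3 billion

Spending multiplier = 1/(1 − MPC) = 1/(1 − 0.81) = 1/0.19 ≈ 5.263.
Tax multiplier = −c·k = −0.81/0.19 ≈ −4.263. Need ΔY = +£48 billion, so ΔT = ΔY/(−c·k) = −(+£48 billion) × 0.19 / 0.81 ≈ −£11.3 billion.
The government should cut lump-sum taxes by £11.3 billion.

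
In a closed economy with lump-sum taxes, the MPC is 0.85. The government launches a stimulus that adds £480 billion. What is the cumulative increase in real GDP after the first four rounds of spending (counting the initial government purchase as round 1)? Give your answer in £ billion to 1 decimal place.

Round 1 adds ΔG = £480 billion; each later round is MPC = 0.85 times the previous.
After 4 rounds: 480 + 408 + 346.8 + 294.78 = ΔG·(1 − c^4)/(1 − c) = 480 × (1 − 0.52200625)/0.15 ≈ £1,529.6 billion.

£1,529.6 billion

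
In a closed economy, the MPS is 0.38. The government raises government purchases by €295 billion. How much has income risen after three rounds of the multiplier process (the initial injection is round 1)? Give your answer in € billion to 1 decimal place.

MPC = 1 − MPS = 1 − 0.38 = 0.62.
Round 1 adds ΔG = €295 billion; each later round is MPC = 0.62 times the previous.
After 3 rounds: 295 + 182.9 + 113.398 = ΔG·(1 − c^3)/(1 − c) = 295 × (1 − 0.238328)/0.38 ≈ €591.3 billion.

€591.3 billion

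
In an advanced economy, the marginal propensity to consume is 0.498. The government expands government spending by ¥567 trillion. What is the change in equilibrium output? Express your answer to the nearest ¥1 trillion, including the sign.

Government-spending multiplier = 1/(1 − MPC) = 1/(1 − 0.498) = 1/0.502 ≈ 1.992.
ΔY = k × ΔG = (+¥567 trillion) / 0.502 ≈ +¥1,129 trillion.

+¥1,129 trillion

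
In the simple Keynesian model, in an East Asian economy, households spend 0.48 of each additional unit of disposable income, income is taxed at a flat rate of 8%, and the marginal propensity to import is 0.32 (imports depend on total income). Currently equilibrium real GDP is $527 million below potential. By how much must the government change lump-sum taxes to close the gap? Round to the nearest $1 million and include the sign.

−$964 million

Spending multiplier = 1/(1 − c(1−t) + m) = 1/(1 − 0.48×0.92 + 0.32) = 1/0.8784 ≈ 1.138.
Tax multiplier = −c·k = −0.48/0.8784 ≈ −0.546. Need ΔY = +$527 million, so ΔT = ΔY/(−c·k) = −(+$527 million) × 0.8784 / 0.48 ≈ −$964 million.
The government should cut lump-sum taxes by $964 million.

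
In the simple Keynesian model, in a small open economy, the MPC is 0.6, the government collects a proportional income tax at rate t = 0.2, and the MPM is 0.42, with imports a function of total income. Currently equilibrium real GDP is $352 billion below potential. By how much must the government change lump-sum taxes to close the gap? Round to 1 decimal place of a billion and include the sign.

−$551.5 billion

Spending multiplier = 1/(1 − c(1−t) + m) = 1/(1 − 0.6×0.8 + 0.42) = 1/0.94 ≈ 1.064.
Tax multiplier = −c·k = −0.6/0.94 ≈ −0.638. Need ΔY = +$352 billion, so ΔT = ΔY/(−c·k) = −(+$352 billion) × 0.94 / 0.6 ≈ −$551.5 billion.
The government should cut lump-sum taxes by $551.5 billion.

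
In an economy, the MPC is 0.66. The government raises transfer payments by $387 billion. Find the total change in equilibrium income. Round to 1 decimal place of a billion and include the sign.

+$751.2 billion

The transfer change shifts disposable income by +$387 billion, so first-round consumption changes by c·ΔTR = 0.66 × (+$387 billion) = +$255.42 billion.
Expenditure multiplier = 1/(1 − MPC) = 1/(1 − 0.66) = 1/0.34 ≈ 2.941.
The transfer multiplier is c × k ≈ 1.941, so ΔY = k × (c·ΔTR) = (+$255.42 billion) / 0.34 ≈ +$751.2 billion.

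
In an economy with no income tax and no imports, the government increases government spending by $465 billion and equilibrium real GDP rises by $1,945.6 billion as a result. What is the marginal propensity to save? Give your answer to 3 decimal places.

Implied spending multiplier k = ΔY/ΔG = 1,945.6/465 ≈ 4.1841.
Since k = 1/(1 − MPC), MPC = 1 − 1/k = 1 − ΔG/ΔY = 1 − 465/1,945.6 ≈ 0.761.
MPS = 1 − MPC = 0.239.

0.239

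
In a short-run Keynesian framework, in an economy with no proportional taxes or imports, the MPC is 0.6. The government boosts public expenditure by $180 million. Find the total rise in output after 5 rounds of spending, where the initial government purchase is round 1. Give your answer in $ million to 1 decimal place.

$415.0 million

Round 1 adds ΔG = $180 million; each later round is MPC = 0.6 times the previous.
After 5 rounds: 180 + 108 + 64.8 + 38.88 + 23.328 = ΔG·(1 − c^5)/(1 − c) = 180 × (1 − 0.07776)/0.4 ≈ $415 million.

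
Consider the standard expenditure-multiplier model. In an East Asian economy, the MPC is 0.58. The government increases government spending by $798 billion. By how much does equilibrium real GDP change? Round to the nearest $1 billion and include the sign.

+$1,900 billion

Expenditure multiplier = 1/(1 − MPC) = 1/(1 − 0.58) = 1/0.42 ≈ 2.381.
ΔY = k × ΔG = (+$798 billion) / 0.42 = +$1,900 billion.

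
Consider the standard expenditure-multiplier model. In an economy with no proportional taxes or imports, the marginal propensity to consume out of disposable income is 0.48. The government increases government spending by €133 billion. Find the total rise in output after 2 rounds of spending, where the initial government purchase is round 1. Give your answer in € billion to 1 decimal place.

€196.8 billion

Round 1 adds ΔG = €133 billion; each later round is MPC = 0.48 times the previous.
After 2 rounds: 133 + 63.84 = ΔG·(1 − c^2)/(1 − c) = 133 × (1 − 0.2304)/0.52 ≈ €196.8 billion.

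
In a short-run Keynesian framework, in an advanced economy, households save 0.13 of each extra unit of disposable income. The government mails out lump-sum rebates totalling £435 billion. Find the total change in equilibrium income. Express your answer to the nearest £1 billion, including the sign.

MPC = 1 − MPS = 1 − 0.13 = 0.87.
A lump-sum tax change of −£435 billion shifts disposable income by +£435 billion; first-round consumption changes by −c × ΔT = −0.87 × (−£435 billion) = +£378.45 billion.
Expenditure multiplier = 1/(1 − MPC) = 1/(1 − 0.87) = 1/0.13 ≈ 7.692.
The tax multiplier is −c × k ≈ −6.692, so ΔY = k × (−c·ΔT) = (+£378.45 billion) / 0.13 ≈ +£2,911 billion.

+£2,911 billion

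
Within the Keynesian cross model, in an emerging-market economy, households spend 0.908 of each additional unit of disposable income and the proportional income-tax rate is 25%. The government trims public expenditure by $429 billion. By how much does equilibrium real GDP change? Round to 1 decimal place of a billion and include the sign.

−$1,344.8 billion

Expenditure multiplier = 1/(1 − c(1−t)) = 1/(1 − 0.908×0.75) = 1/0.319 ≈ 3.135.
ΔY = k × ΔG = (−$429 billion) / 0.319 ≈ −$1,344.8 billion.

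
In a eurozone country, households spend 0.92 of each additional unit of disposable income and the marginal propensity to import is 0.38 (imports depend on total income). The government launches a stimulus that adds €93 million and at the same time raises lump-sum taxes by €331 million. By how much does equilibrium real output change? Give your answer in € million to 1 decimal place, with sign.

Expenditure multiplier = 1/(1 − c + m) = 1/(1 − 0.92 + 0.38) = 1/0.46 ≈ 2.174.
ΔG contributes k·ΔG = (+€93 million) / 0.46 ≈ +€202.2 million.
ΔT of +€331 million changes first-round spending by −c·ΔT = −€304.52 million, contributing k·(−c·ΔT) = (−€304.52 million) / 0.46 = −€662 million.
Net ΔY = k(ΔG − c·ΔT) = (−€211.52 million) / 0.46 ≈ −€459.8 million.

−€459.8 million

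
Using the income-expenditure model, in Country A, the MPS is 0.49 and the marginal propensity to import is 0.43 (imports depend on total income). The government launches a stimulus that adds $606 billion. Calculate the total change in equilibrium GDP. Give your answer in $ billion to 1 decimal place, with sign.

+$658.7 billion

MPC = 1 − MPS = 1 − 0.49 = 0.51.
Spending multiplier = 1/(1 − c + m) = 1/(1 − 0.51 + 0.43) = 1/0.92 ≈ 1.087.
ΔY = k × ΔG = (+$606 billion) / 0.92 ≈ +$658.7 billion.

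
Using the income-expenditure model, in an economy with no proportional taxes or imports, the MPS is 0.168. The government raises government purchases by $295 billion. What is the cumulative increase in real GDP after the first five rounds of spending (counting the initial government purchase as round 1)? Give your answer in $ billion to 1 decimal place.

MPC = 1 − MPS = 1 − 0.168 = 0.832.
Round 1 adds ΔG = $295 billion; each later round is MPC = 0.832 times the previous.
After 5 rounds: 295 + 245.44 + 204.20608 + 169.89945856 + 141.35634952192 = ΔG·(1 − c^5)/(1 − c) = 295 × (1 − 0.398672823058432)/0.168 ≈ $1,055.9 billion.

$1,055.9 billion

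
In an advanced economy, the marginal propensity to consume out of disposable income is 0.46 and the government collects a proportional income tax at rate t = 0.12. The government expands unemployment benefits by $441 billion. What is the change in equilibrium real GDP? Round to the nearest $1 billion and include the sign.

The transfer change shifts disposable income by +$441 billion, so first-round consumption changes by c·ΔTR = 0.46 × (+$441 billion) = +$202.86 billion.
Expenditure multiplier = 1/(1 − c(1−t)) = 1/(1 − 0.46×0.88) = 1/0.5952 ≈ 1.68.
The transfer multiplier is c × k ≈ 0.773, so ΔY = k × (c·ΔTR) = (+$202.86 billion) / 0.5952 ≈ +$341 billion.

+$341 billion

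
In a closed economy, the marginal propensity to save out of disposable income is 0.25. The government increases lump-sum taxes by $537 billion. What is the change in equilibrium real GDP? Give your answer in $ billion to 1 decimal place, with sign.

MPC = 1 − MPS = 1 − 0.25 = 0.75.
A lump-sum tax change of +$537 billion shifts disposable income by −$537 billion; first-round consumption changes by −c × ΔT = −0.75 × (+$537 billion) = −$402.75 billion.
Expenditure multiplier = 1/(1 − MPC) = 1/(1 − 0.75) = 1/0.25 = 4.
The tax multiplier is −c × k = −3, so ΔY = k × (−c·ΔT) = (−$402.75 billion) / 0.25 = −$1,611 billion.

−$1,611.0 billion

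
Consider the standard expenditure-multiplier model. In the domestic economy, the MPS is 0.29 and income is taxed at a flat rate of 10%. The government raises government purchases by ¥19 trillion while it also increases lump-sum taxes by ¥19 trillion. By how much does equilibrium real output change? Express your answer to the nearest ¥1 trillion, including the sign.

+¥15 trillion

MPC = 1 − MPS = 1 − 0.29 = 0.71.
Expenditure multiplier = 1/(1 − c(1−t)) = 1/(1 − 0.71×0.9) = 1/0.361 ≈ 2.77.
ΔG contributes k·ΔG = (+¥19 trillion) / 0.361 ≈ +¥52.6 trillion.
ΔT of +¥19 trillion changes first-round spending by −c·ΔT = −¥13.49 trillion, contributing k·(−c·ΔT) = (−¥13.49 trillion) / 0.361 ≈ −¥37.4 trillion.
Net ΔY = k(ΔG − c·ΔT) = (+¥5.51 trillion) / 0.361 ≈ +¥15 trillion.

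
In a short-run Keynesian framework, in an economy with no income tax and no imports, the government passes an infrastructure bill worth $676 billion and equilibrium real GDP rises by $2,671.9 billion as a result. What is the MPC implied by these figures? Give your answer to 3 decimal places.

Implied spending multiplier k = ΔY/ΔG = 2,671.9/676 ≈ 3.9525.
Since k = 1/(1 − MPC), MPC = 1 − 1/k = 1 − ΔG/ΔY = 1 − 676/2,671.9 ≈ 0.747.

0.747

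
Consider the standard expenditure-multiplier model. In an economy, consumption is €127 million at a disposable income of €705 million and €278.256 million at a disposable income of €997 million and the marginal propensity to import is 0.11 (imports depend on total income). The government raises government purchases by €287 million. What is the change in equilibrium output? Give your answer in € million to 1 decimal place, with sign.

MPC = ΔC/ΔYd = (278.256 − 127)/(997 − 705) = 151.256/292 = 0.518.
Government-spending multiplier = 1/(1 − c + m) = 1/(1 − 0.518 + 0.11) = 1/0.592 ≈ 1.689.
ΔY = k × ΔG = (+€287 million) / 0.592 ≈ +€484.8 million.

+€484.8 million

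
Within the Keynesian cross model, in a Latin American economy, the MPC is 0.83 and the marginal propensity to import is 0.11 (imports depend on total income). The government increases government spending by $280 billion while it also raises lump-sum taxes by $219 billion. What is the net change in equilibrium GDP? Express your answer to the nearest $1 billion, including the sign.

+$351 billion

Expenditure multiplier = 1/(1 − c + m) = 1/(1 − 0.83 + 0.11) = 1/0.28 ≈ 3.571.
ΔG contributes k·ΔG = (+$280 billion) / 0.28 = +$1,000 billion.
ΔT of +$219 billion changes first-round spending by −c·ΔT = −$181.77 billion, contributing k·(−c·ΔT) = (−$181.77 billion) / 0.28 ≈ −$649.2 billion.
Net ΔY = k(ΔG − c·ΔT) = (+$98.23 billion) / 0.28 ≈ +$351 billion.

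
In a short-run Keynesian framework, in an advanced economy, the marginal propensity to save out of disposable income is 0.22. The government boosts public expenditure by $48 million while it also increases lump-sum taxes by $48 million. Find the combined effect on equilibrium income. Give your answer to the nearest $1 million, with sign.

+$48 million

MPC = 1 − MPS = 1 − 0.22 = 0.78.
Expenditure multiplier = 1/(1 − MPC) = 1/(1 − 0.78) = 1/0.22 ≈ 4.545.
ΔG contributes k·ΔG = (+$48 million) / 0.22 ≈ +$218.2 million.
ΔT of +$48 million changes first-round spending by −c·ΔT = −$37.44 million, contributing k·(−c·ΔT) = (−$37.44 million) / 0.22 ≈ −$170.2 million.
With ΔG = ΔT and no other leakages, the balanced-budget multiplier is 1, so ΔY = ΔG = +$48 million.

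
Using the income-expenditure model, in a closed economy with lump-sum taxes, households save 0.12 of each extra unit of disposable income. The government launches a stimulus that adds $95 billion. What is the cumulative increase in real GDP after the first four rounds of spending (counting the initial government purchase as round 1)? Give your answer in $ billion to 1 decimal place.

$316.9 billion

MPC = 1 − MPS = 1 − 0.12 = 0.88.
Round 1 adds ΔG = $95 billion; each later round is MPC = 0.88 times the previous.
After 4 rounds: 95 + 83.6 + 73.568 + 64.73984 = ΔG·(1 − c^4)/(1 − c) = 95 × (1 − 0.59969536)/0.12 ≈ $316.9 billion.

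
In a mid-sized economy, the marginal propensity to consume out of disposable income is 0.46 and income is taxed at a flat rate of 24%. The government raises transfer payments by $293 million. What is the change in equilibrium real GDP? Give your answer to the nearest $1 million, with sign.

+$207 million

The transfer change shifts disposable income by +$293 million, so first-round consumption changes by c·ΔTR = 0.46 × (+$293 million) = +$134.78 million.
Expenditure multiplier = 1/(1 − c(1−t)) = 1/(1 − 0.46×0.76) = 1/0.6504 ≈ 1.538.
The transfer multiplier is c × k ≈ 0.707, so ΔY = k × (c·ΔTR) = (+$134.78 million) / 0.6504 ≈ +$207 million.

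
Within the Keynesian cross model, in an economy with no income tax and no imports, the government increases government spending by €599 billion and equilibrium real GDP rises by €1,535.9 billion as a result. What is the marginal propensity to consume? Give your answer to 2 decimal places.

0.61

Implied spending multiplier k = ΔY/ΔG = 1,535.9/599 ≈ 2.5641.
Since k = 1/(1 − MPC), MPC = 1 − 1/k = 1 − ΔG/ΔY = 1 − 599/1,535.9 ≈ 0.61.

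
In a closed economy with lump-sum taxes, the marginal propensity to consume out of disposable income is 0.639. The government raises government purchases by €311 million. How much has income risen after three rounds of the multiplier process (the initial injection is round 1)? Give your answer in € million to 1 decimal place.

€636.7 million

Round 1 adds ΔG = €311 million; each later round is MPC = 0.639 times the previous.
After 3 rounds: 311 + 198.729 + 126.987831 = ΔG·(1 − c^3)/(1 − c) = 311 × (1 − 0.260917119)/0.361 ≈ €636.7 million.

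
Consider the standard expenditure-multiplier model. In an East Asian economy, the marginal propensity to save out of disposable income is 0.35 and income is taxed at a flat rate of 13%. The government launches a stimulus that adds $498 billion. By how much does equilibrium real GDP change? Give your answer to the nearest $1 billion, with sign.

MPC = 1 − MPS = 1 − 0.35 = 0.65.
Government-spending multiplier = 1/(1 − c(1−t)) = 1/(1 − 0.65×0.87) = 1/0.4345 ≈ 2.301.
ΔY = k × ΔG = (+$498 billion) / 0.4345 ≈ +$1,146 billion.

+$1,146 billion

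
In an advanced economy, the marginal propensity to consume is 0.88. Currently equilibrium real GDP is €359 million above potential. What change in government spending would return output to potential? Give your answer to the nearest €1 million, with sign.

−€43 million

Spending multiplier = 1/(1 − MPC) = 1/(1 − 0.88) = 1/0.12 ≈ 8.333.
Need ΔY = −€359 million, so ΔG = ΔY/k = (−€359 million) × 0.12 ≈ −€43 million.
The government should cut government spending by €43 million.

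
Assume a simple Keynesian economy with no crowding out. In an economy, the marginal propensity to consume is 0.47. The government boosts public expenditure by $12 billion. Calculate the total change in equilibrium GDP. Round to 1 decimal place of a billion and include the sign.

Spending multiplier = 1/(1 − MPC) = 1/(1 − 0.47) = 1/0.53 ≈ 1.887.
ΔY = k × ΔG = (+$12 billion) / 0.53 ≈ +$22.6 billion.

+$22.6 billion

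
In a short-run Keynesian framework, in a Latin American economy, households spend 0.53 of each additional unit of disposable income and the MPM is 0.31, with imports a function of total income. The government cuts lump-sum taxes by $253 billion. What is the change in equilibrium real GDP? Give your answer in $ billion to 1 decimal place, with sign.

+$171.9 billion

A lump-sum tax change of −$253 billion shifts disposable income by +$253 billion; first-round consumption changes by −c × ΔT = −0.53 × (−$253 billion) = +$134.09 billion.
Expenditure multiplier = 1/(1 − c + m) = 1/(1 − 0.53 + 0.31) = 1/0.78 ≈ 1.282.
The tax multiplier is −c × k ≈ −0.679, so ΔY = k × (−c·ΔT) = (+$134.09 billion) / 0.78 ≈ +$171.9 billion.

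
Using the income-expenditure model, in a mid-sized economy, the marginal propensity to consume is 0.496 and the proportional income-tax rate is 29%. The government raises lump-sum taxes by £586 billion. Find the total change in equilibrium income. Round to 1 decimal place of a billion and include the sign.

−£448.7 billion

A lump-sum tax change of +£586 billion shifts disposable income by −£586 billion; first-round consumption changes by −c × ΔT = −0.496 × (+£586 billion) = −£290.656 billion.
Expenditure multiplier = 1/(1 − c(1−t)) = 1/(1 − 0.496×0.71) = 1/0.64784 ≈ 1.544.
The tax multiplier is −c × k ≈ −0.766, so ΔY = k × (−c·ΔT) = (−£290.656 billion) / 0.64784 ≈ −£448.7 billion.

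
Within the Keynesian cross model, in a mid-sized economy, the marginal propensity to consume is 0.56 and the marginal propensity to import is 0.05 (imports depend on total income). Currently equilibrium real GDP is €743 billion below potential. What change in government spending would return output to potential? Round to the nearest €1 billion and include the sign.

+€364 billion

Spending multiplier = 1/(1 − c + m) = 1/(1 − 0.56 + 0.05) = 1/0.49 ≈ 2.041.
Need ΔY = +€743 billion, so ΔG = ΔY/k = (+€743 billion) × 0.49 ≈ +€364 billion.
The government should increase government spending by €364 billion.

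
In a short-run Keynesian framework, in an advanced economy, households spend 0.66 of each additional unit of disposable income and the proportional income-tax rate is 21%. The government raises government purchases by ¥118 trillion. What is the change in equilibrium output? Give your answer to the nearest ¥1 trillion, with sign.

+¥247 trillion

Spending multiplier = 1/(1 − c(1−t)) = 1/(1 − 0.66×0.79) = 1/0.4786 ≈ 2.089.
ΔY = k × ΔG = (+¥118 trillion) / 0.4786 ≈ +¥247 trillion.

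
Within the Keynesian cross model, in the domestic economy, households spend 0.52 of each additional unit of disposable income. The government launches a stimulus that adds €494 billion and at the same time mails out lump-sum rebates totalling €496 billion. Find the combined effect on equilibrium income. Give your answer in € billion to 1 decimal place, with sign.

+€1,566.5 billion

Expenditure multiplier = 1/(1 − MPC) = 1/(1 − 0.52) = 1/0.48 ≈ 2.083.
ΔG contributes k·ΔG = (+€494 billion) / 0.48 ≈ +€1,029.2 billion.
ΔT of −€496 billion changes first-round spending by −c·ΔT = +€257.92 billion, contributing k·(−c·ΔT) = (+€257.92 billion) / 0.48 ≈ +€537.3 billion.
Net ΔY = k(ΔG − c·ΔT) = (+€751.92 billion) / 0.48 = +€1,566.5 billion.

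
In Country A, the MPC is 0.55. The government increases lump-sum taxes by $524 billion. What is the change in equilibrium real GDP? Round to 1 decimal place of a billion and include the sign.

−$640.4 billion

A lump-sum tax change of +$524 billion shifts disposable income by −$524 billion; first-round consumption changes by −c × ΔT = −0.55 × (+$524 billion) = −$288.2 billion.
Expenditure multiplier = 1/(1 − MPC) = 1/(1 − 0.55) = 1/0.45 ≈ 2.222.
The tax multiplier is −c × k ≈ −1.222, so ΔY = k × (−c·ΔT) = (−$288.2 billion) / 0.45 ≈ −$640.4 billion.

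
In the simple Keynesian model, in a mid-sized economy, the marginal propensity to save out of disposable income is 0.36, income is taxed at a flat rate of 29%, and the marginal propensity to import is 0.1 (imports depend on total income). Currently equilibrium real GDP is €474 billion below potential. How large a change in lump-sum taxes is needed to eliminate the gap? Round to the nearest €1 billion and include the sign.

−€478 billion

MPC = 1 − MPS = 1 − 0.36 = 0.64.
Spending multiplier = 1/(1 − c(1−t) + m) = 1/(1 − 0.64×0.71 + 0.1) = 1/0.6456 ≈ 1.549.
Tax multiplier = −c·k = −0.64/0.6456 ≈ −0.991. Need ΔY = +€474 billion, so ΔT = ΔY/(−c·k) = −(+€474 billion) × 0.6456 / 0.64 ≈ −€478 billion.
The government should cut lump-sum taxes by €478 billion.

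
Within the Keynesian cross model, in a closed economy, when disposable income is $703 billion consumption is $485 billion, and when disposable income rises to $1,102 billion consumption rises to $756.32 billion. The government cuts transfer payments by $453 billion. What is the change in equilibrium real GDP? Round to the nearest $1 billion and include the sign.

MPC = ΔC/ΔYd = (756.32 − 485)/(1,102 − 703) = 271.32/399 = 0.68.
The transfer change shifts disposable income by −$453 billion, so first-round consumption changes by c·ΔTR = 0.68 × (−$453 billion) = −$308.04 billion.
Expenditure multiplier = 1/(1 − MPC) = 1/(1 − 0.68) = 1/0.32 = 3.125.
The transfer multiplier is c × k = 2.125, so ΔY = k × (c·ΔTR) = (−$308.04 billion) / 0.32 ≈ −$963 billion.

−$963 billion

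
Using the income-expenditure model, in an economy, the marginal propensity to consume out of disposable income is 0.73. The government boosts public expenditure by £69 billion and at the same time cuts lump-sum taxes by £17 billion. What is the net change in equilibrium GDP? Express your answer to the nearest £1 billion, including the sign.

+£302 billion

Expenditure multiplier = 1/(1 − MPC) = 1/(1 − 0.73) = 1/0.27 ≈ 3.704.
ΔG contributes k·ΔG = (+£69 billion) / 0.27 ≈ +£255.6 billion.
ΔT of −£17 billion changes first-round spending by −c·ΔT = +£12.41 billion, contributing k·(−c·ΔT) = (+£12.41 billion) / 0.27 ≈ +£46 billion.
Net ΔY = k(ΔG − c·ΔT) = (+£81.41 billion) / 0.27 ≈ +£302 billion.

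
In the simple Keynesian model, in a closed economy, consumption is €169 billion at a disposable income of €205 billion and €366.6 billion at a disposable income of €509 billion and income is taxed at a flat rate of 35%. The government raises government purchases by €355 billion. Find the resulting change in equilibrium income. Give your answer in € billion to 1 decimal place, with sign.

+€614.7 billion

MPC = ΔC/ΔYd = (366.6 − 169)/(509 − 205) = 197.6/304 = 0.65.
Government-spending multiplier = 1/(1 − c(1−t)) = 1/(1 − 0.65×0.65) = 1/0.5775 ≈ 1.732.
ΔY = k × ΔG = (+€355 billion) / 0.5775 ≈ +€614.7 billion.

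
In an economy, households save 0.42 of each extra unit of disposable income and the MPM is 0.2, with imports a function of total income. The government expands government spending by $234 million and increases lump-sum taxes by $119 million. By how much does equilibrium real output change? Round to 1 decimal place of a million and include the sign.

+$266.1 million

MPC = 1 − MPS = 1 − 0.42 = 0.58.
Expenditure multiplier = 1/(1 − c + m) = 1/(1 − 0.58 + 0.2) = 1/0.62 ≈ 1.613.
ΔG contributes k·ΔG = (+$234 million) / 0.62 ≈ +$377.4 million.
ΔT of +$119 million changes first-round spending by −c·ΔT = −$69.02 million, contributing k·(−c·ΔT) = (−$69.02 million) / 0.62 ≈ −$111.3 million.
Net ΔY = k(ΔG − c·ΔT) = (+$164.98 million) / 0.62 ≈ +$266.1 million.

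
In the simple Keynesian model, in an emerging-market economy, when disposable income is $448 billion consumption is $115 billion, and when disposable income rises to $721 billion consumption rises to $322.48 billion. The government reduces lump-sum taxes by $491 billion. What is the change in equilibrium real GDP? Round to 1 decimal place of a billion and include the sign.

MPC = ΔC/ΔYd = (322.48 − 115)/(721 − 448) = 207.48/273 = 0.76.
A lump-sum tax change of −$491 billion shifts disposable income by +$491 billion; first-round consumption changes by −c × ΔT = −0.76 × (−$491 billion) = +$373.16 billion.
Expenditure multiplier = 1/(1 − MPC) = 1/(1 − 0.76) = 1/0.24 ≈ 4.167.
The tax multiplier is −c × k ≈ −3.167, so ΔY = k × (−c·ΔT) = (+$373.16 billion) / 0.24 ≈ +$1,554.8 billion.

+$1,554.8 billion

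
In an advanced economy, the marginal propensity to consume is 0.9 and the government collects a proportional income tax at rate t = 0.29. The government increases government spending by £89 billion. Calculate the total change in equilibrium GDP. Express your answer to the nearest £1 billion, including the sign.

+£247 billion

Spending multiplier = 1/(1 − c(1−t)) = 1/(1 − 0.9×0.71) = 1/0.361 ≈ 2.77.
ΔY = k × ΔG = (+£89 billion) / 0.361 ≈ +£247 billion.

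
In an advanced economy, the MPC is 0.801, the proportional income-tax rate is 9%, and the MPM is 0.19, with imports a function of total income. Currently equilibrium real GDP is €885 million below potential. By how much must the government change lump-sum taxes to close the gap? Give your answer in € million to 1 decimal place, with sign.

−€509.4 million

Spending multiplier = 1/(1 − c(1−t) + m) = 1/(1 − 0.801×0.91 + 0.19) = 1/0.46109 ≈ 2.169.
Tax multiplier = −c·k = −0.801/0.46109 ≈ −1.737. Need ΔY = +€885 million, so ΔT = ΔY/(−c·k) = −(+€885 million) × 0.46109 / 0.801 ≈ −€509.4 million.
The government should cut lump-sum taxes by €509.4 million.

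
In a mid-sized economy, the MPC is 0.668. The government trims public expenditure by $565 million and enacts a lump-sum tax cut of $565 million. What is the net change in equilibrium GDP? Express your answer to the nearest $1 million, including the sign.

−$565 million

Expenditure multiplier = 1/(1 − MPC) = 1/(1 − 0.668) = 1/0.332 ≈ 3.012.
ΔG contributes k·ΔG = (−$565 million) / 0.332 ≈ −$1,701.8 million.
ΔT of −$565 million changes first-round spending by −c·ΔT = +$377.42 million, contributing k·(−c·ΔT) = (+$377.42 million) / 0.332 ≈ +$1,136.8 million.
With ΔG = ΔT and no other leakages, the balanced-budget multiplier is 1, so ΔY = ΔG = −$565 million.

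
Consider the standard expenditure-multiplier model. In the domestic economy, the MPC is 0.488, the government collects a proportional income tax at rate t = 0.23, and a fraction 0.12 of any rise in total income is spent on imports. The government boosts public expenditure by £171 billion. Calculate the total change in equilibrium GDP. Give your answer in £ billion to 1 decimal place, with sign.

+£229.8 billion

Government-spending multiplier = 1/(1 − c(1−t) + m) = 1/(1 − 0.488×0.77 + 0.12) = 1/0.74424 ≈ 1.344.
ΔY = k × ΔG = (+£171 billion) / 0.74424 ≈ +£229.8 billion.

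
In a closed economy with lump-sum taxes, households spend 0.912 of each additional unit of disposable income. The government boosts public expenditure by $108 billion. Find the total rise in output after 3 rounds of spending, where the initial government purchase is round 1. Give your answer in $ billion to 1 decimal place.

Round 1 adds ΔG = $108 billion; each later round is MPC = 0.912 times the previous.
After 3 rounds: 108 + 98.496 + 89.828352 = ΔG·(1 − c^3)/(1 − c) = 108 × (1 − 0.758550528)/0.088 ≈ $296.3 billion.

$296.3 billion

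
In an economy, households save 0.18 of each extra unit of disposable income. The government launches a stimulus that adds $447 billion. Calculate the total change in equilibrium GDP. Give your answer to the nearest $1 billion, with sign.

+$2,483 billion

MPC = 1 − MPS = 1 − 0.18 = 0.82.
Spending multiplier = 1/(1 − MPC) = 1/(1 − 0.82) = 1/0.18 ≈ 5.556.
ΔY = k × ΔG = (+$447 billion) / 0.18 ≈ +$2,483 billion.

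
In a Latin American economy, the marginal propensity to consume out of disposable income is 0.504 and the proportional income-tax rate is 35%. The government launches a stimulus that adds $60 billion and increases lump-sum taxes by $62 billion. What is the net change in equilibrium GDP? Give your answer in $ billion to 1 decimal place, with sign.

+$42.8 billion

Expenditure multiplier = 1/(1 − c(1−t)) = 1/(1 − 0.504×0.65) = 1/0.6724 ≈ 1.487.
ΔG contributes k·ΔG = (+$60 billion) / 0.6724 ≈ +$89.2 billion.
ΔT of +$62 billion changes first-round spending by −c·ΔT = −$31.248 billion, contributing k·(−c·ΔT) = (−$31.248 billion) / 0.6724 ≈ −$46.5 billion.
Net ΔY = k(ΔG − c·ΔT) = (+$28.752 billion) / 0.6724 ≈ +$42.8 billion.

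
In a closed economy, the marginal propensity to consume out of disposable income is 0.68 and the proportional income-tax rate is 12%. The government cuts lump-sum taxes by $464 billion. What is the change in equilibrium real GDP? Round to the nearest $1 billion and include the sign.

+$786 billion

A lump-sum tax change of −$464 billion shifts disposable income by +$464 billion; first-round consumption changes by −c × ΔT = −0.68 × (−$464 billion) = +$315.52 billion.
Expenditure multiplier = 1/(1 − c(1−t)) = 1/(1 − 0.68×0.88) = 1/0.4016 ≈ 2.49.
The tax multiplier is −c × k ≈ −1.693, so ΔY = k × (−c·ΔT) = (+$315.52 billion) / 0.4016 ≈ +$786 billion.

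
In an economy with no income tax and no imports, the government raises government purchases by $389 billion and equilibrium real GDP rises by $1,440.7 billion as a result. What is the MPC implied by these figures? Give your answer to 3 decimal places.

Implied spending multiplier k = ΔY/ΔG = 1,440.7/389 ≈ 3.7036.
Since k = 1/(1 − MPC), MPC = 1 − 1/k = 1 − ΔG/ΔY = 1 − 389/1,440.7 ≈ 0.730.

0.730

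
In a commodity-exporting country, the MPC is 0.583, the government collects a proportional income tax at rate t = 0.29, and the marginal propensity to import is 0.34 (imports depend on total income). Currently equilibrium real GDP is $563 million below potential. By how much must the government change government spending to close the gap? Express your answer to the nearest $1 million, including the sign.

Spending multiplier = 1/(1 − c(1−t) + m) = 1/(1 − 0.583×0.71 + 0.34) = 1/0.92607 ≈ 1.08.
Need ΔY = +$563 million, so ΔG = ΔY/k = (+$563 million) × 0.92607 ≈ +$521 million.
The government should increase government spending by $521 million.

+$521 million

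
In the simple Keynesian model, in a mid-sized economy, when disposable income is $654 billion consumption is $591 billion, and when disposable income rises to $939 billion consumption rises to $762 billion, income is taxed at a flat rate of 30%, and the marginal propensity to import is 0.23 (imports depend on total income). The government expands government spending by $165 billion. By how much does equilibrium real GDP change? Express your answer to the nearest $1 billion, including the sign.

MPC = ΔC/ΔYd = (762 − 591)/(939 − 654) = 171/285 = 0.6.
Government-spending multiplier = 1/(1 − c(1−t) + m) = 1/(1 − 0.6×0.7 + 0.23) = 1/0.81 ≈ 1.235.
ΔY = k × ΔG = (+$165 billion) / 0.81 ≈ +$204 billion.

+$204 billion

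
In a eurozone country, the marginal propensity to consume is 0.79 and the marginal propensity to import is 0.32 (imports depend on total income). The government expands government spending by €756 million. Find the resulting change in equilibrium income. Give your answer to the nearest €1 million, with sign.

Spending multiplier = 1/(1 − c + m) = 1/(1 − 0.79 + 0.32) = 1/0.53 ≈ 1.887.
ΔY = k × ΔG = (+€756 million) / 0.53 ≈ +€1,426 million.

+€1,426 million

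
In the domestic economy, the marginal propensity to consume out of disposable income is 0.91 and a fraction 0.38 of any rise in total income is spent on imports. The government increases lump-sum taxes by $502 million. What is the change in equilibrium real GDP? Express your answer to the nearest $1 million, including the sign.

A lump-sum tax change of +$502 million shifts disposable income by −$502 million; first-round consumption changes by −c × ΔT = −0.91 × (+$502 million) = −$456.82 million.
Expenditure multiplier = 1/(1 − c + m) = 1/(1 − 0.91 + 0.38) = 1/0.47 ≈ 2.128.
The tax multiplier is −c × k ≈ −1.936, so ΔY = k × (−c·ΔT) = (−$456.82 million) / 0.47 ≈ −$972 million.

−$972 million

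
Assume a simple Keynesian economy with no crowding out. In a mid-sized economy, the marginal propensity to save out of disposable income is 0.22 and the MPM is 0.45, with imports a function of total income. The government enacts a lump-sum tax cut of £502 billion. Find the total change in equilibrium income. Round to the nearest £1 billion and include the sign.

MPC = 1 − MPS = 1 − 0.22 = 0.78.
A lump-sum tax change of −£502 billion shifts disposable income by +£502 billion; first-round consumption changes by −c × ΔT = −0.78 × (−£502 billion) = +£391.56 billion.
Expenditure multiplier = 1/(1 − c + m) = 1/(1 − 0.78 + 0.45) = 1/0.67 ≈ 1.493.
The tax multiplier is −c × k ≈ −1.164, so ΔY = k × (−c·ΔT) = (+£391.56 billion) / 0.67 ≈ +£584 billion.

+£584 billion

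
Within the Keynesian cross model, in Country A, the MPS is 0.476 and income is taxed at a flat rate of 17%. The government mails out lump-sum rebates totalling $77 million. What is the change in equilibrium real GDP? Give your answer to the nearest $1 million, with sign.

+$71 million

MPC = 1 − MPS = 1 − 0.476 = 0.524.
A lump-sum tax change of −$77 million shifts disposable income by +$77 million; first-round consumption changes by −c × ΔT = −0.524 × (−$77 million) = +$40.348 million.
Expenditure multiplier = 1/(1 − c(1−t)) = 1/(1 − 0.524×0.83) = 1/0.56508 ≈ 1.77.
The tax multiplier is −c × k ≈ −0.927, so ΔY = k × (−c·ΔT) = (+$40.348 million) / 0.56508 ≈ +$71 million.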